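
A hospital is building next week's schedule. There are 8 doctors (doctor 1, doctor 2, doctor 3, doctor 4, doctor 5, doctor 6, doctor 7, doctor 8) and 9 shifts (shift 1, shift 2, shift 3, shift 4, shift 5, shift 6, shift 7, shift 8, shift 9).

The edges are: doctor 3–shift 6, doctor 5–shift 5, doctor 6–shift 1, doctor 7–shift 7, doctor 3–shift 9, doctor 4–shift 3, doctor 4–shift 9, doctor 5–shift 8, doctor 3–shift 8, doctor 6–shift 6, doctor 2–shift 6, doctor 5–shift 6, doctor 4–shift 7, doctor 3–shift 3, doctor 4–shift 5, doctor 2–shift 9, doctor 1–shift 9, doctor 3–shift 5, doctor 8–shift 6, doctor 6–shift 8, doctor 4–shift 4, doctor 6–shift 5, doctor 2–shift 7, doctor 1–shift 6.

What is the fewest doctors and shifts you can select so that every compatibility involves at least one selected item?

7

A maximum matching has 7 edges (e.g. doctor 1–shift 9, doctor 2–shift 6, doctor 3–shift 3, doctor 4–shift 4, doctor 5–shift 8, doctor 6–shift 5, doctor 7–shift 7).
By König's theorem the minimum vertex cover has the same size. One such cover is {doctor 3, doctor 4, doctor 5, doctor 6, shift 6, shift 7, shift 9}.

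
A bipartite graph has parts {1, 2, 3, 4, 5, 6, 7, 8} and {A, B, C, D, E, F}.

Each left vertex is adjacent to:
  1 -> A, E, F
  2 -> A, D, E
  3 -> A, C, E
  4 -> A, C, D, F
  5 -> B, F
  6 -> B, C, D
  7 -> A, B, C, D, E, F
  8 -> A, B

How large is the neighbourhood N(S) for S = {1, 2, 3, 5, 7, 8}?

6

The union of neighbours of {1, 2, 3, 5, 7, 8} is {A, B, C, D, E, F}, which has 6 elements.
Since |N(S)| = 6 ≥ |S| = 6, Hall's condition holds for this subset.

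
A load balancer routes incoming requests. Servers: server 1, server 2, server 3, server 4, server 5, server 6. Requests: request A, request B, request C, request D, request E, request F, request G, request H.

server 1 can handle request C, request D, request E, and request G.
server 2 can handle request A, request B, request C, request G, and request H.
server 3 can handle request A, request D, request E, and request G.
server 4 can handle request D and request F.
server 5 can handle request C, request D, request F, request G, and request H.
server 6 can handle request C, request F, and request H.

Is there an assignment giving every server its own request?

Yes

A valid assignment of size 6: server 1–request C, server 2–request G, server 3–request E, server 4–request D, server 5–request H, server 6–request F.
Every server is matched, so this matching saturates all of them.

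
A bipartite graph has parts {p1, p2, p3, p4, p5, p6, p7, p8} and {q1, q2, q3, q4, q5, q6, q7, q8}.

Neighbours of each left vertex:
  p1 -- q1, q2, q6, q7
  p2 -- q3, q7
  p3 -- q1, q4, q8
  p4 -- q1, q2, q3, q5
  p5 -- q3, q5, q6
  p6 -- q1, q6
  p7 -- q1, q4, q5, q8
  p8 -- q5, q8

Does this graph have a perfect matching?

Yes

A valid assignment of size 8: p1-q7, p2-q3, p3-q1, p4-q2, p5-q5, p6-q6, p7-q4, p8-q8.
All 8 left vertices are covered.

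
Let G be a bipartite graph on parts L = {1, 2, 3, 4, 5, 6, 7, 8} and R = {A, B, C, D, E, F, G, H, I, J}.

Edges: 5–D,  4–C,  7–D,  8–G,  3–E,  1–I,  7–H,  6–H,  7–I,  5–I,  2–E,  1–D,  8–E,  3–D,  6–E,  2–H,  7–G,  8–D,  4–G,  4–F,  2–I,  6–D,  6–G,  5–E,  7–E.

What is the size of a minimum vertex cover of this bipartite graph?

6

{4, D, E, G, H, I} is a vertex cover of size 6: every edge has an endpoint in this set.
No smaller cover exists because 1–I, 2–H, 3–D, 4–F, 5–E, 6–G is a matching of size 6, and a cover must include an endpoint of each of these disjoint edges (König's theorem).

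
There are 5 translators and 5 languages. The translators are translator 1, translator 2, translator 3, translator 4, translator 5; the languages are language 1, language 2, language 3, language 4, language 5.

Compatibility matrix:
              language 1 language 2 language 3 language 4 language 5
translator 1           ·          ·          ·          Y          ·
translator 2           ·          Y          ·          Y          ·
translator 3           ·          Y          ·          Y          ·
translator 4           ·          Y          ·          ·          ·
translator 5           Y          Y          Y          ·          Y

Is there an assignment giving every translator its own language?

The set {translator 1, translator 2, translator 3, translator 4} has only 2 neighbours ({language 2, language 4}), so by Hall's theorem at most 3 of the 5 translators can be matched.
Hence no matching covers every translator.

No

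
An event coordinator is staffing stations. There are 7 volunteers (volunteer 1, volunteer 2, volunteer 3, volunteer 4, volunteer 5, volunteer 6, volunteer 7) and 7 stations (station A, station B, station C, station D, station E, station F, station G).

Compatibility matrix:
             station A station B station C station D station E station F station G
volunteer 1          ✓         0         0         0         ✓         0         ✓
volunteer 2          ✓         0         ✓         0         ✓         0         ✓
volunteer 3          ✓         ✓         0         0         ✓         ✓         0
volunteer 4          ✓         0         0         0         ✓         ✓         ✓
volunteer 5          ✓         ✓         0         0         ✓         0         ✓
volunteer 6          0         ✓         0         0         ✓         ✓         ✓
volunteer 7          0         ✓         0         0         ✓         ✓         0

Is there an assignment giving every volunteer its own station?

No

The set {volunteer 1, volunteer 3, volunteer 4, volunteer 5, volunteer 6, volunteer 7} has only 5 neighbours ({station A, station B, station E, station F, station G}), so by Hall's theorem at most 6 of the 7 volunteers can be matched.
Hence no matching covers every volunteer.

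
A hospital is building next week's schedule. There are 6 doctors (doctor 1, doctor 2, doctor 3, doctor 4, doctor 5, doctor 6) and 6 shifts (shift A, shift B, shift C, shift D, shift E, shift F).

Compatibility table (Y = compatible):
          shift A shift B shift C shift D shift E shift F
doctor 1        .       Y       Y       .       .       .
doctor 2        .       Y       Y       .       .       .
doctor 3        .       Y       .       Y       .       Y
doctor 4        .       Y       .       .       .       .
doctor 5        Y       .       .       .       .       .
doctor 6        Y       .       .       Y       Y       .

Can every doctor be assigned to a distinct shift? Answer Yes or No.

No

The set {doctor 1, doctor 2, doctor 4} has only 2 neighbours ({shift B, shift C}), so by Hall's theorem at most 5 of the 6 doctors can be matched.
Hence no matching covers every doctor.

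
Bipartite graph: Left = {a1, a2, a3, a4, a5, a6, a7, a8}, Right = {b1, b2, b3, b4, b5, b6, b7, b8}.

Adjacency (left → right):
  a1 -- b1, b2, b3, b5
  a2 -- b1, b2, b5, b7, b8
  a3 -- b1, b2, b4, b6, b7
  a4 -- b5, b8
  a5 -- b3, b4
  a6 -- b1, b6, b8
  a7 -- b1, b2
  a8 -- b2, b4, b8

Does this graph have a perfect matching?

A valid assignment of size 8: a1-b3, a2-b1, a3-b7, a4-b5, a5-b4, a6-b6, a7-b2, a8-b8.
Every left vertex is matched, so this is a perfect matching.

Yes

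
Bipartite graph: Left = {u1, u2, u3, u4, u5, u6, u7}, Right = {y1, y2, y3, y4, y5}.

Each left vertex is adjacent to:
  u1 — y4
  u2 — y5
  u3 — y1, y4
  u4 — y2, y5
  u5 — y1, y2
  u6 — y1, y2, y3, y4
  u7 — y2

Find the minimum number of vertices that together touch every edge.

{u6, y1, y2, y4, y5} is a vertex cover of size 5: every edge has an endpoint in this set.
No smaller cover exists because u1–y4, u2–y5, u3–y1, u4–y2, u6–y3 is a matching of size 5, and a cover must include an endpoint of each of these disjoint edges (König's theorem).

5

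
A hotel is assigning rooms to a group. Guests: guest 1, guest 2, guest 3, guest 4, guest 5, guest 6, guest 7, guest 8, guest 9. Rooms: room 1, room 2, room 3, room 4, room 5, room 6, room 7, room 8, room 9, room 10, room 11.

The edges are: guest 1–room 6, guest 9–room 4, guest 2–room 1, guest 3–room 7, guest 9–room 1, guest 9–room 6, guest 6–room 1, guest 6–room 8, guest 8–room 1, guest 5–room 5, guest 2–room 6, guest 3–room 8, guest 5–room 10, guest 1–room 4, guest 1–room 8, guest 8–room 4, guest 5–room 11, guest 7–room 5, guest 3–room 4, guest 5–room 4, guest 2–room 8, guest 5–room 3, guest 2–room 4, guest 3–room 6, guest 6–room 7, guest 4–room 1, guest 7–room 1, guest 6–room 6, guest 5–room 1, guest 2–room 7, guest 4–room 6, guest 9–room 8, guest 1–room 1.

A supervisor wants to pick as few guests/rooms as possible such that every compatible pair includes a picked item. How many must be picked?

{guest 5, guest 7, room 1, room 4, room 6, room 7, room 8} is a vertex cover of size 7: every edge has an endpoint in this set.
No smaller cover exists because guest 1–room 4, guest 2–room 6, guest 3–room 8, guest 4–room 1, guest 5–room 11, guest 6–room 7, guest 7–room 5 is a matching of size 7, and a cover must include an endpoint of each of these disjoint edges (König's theorem).

7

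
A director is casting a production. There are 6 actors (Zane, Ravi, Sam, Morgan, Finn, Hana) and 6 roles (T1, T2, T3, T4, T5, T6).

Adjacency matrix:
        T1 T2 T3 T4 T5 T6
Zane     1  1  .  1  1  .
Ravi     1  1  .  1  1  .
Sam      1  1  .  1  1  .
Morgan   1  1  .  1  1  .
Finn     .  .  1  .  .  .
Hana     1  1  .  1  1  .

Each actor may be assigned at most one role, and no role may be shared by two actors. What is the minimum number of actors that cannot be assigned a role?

For example, pair Zane–T4, Ravi–T1, Sam–T5, Morgan–T2, Finn–T3.
The set {Zane, Ravi, Sam, Morgan, Hana} has only 4 neighbours ({T1, T2, T4, T5}), so by Hall's theorem at most 5 of the 6 actors can be matched.
That matches 5 of the 6, leaving 1 unmatched; no matching can do better.

1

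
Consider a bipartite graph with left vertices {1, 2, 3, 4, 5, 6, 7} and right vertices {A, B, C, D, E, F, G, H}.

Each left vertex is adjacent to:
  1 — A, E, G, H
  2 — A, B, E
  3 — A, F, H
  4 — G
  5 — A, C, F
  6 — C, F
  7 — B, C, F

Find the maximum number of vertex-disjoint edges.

7

A valid assignment of size 7: 1-H, 2-E, 3-F, 4-G, 5-A, 6-C, 7-B.
All 7 left vertices are matched, so no larger matching exists.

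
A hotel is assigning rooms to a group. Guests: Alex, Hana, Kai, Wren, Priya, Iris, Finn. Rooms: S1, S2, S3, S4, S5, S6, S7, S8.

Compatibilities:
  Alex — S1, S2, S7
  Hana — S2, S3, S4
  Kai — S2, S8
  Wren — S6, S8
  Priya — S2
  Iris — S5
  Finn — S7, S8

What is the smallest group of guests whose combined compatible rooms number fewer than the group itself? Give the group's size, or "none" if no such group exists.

none

A matching saturating every guest exists, for instance Alex→S1, Hana→S4, Kai→S8, Wren→S6, Priya→S2, Iris→S5, Finn→S7.
By Hall's marriage theorem, this means |N(S)| ≥ |S| for every subset S, so no violating subset exists.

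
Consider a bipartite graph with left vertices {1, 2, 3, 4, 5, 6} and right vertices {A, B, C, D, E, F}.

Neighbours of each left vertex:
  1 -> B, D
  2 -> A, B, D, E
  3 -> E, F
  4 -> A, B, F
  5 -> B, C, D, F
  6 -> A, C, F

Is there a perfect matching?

A valid assignment of size 6: 1→D, 2→A, 3→E, 4→B, 5→C, 6→F.
Every left vertex is matched, so this is a perfect matching.

Yes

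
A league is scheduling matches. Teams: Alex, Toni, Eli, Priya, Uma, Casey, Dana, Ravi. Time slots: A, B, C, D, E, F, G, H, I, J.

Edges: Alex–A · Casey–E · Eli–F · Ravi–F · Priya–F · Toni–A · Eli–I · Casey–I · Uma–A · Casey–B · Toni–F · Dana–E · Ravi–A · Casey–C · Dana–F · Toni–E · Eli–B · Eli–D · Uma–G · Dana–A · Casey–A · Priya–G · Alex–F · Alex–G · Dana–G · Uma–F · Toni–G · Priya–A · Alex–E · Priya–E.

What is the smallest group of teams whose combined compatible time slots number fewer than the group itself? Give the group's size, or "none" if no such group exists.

5

Take S = {Alex, Toni, Priya, Uma, Dana}. Its neighbourhood is {A, E, F, G}, so |N(S)| = 4 < |S| = 5.
Every subset of size less than 5 has at least as many neighbours as members, so 5 is the minimum.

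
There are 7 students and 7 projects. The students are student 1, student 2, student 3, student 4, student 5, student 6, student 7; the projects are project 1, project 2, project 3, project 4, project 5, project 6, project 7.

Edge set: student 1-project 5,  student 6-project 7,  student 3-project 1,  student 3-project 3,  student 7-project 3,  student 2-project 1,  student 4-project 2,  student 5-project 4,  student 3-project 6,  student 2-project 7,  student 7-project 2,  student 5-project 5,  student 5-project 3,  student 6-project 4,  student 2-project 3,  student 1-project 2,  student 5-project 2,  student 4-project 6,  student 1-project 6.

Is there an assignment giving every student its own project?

Yes

For example, pair student 1-project 5, student 2-project 1, student 3-project 6, student 4-project 2, student 5-project 4, student 6-project 7, student 7-project 3.
All 7 students are covered.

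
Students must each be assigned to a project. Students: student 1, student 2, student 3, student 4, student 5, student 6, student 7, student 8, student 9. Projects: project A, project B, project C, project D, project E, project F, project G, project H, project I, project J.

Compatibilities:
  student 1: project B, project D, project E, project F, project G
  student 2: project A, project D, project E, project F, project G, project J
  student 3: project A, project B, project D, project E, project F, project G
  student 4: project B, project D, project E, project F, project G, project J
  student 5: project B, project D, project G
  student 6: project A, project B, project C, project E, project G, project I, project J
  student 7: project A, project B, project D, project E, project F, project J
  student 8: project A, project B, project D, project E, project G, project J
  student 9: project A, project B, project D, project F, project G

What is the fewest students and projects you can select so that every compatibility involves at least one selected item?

8

{student 6, project A, project B, project D, project E, project F, project G, project J} is a vertex cover of size 8: every edge has an endpoint in this set.
No smaller cover exists because student 1–project B, student 2–project A, student 3–project E, student 4–project F, student 5–project D, student 6–project I, student 7–project J, student 8–project G is a matching of size 8, and a cover must include an endpoint of each of these disjoint edges (König's theorem).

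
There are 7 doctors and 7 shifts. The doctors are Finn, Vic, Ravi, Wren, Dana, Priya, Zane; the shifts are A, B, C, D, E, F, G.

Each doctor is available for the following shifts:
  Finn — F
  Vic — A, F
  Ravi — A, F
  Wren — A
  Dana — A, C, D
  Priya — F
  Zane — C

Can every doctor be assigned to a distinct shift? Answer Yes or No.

The set {Finn, Vic, Ravi, Wren, Priya} has only 2 neighbours ({A, F}), so by Hall's theorem at most 4 of the 7 doctors can be matched.
Hence no matching covers every doctor.

No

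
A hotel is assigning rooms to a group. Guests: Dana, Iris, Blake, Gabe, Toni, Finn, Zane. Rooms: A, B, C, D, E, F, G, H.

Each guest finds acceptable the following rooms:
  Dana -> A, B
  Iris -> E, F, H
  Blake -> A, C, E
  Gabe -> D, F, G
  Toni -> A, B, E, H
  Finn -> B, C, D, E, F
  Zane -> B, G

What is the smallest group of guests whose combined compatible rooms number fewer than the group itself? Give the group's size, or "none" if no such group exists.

none

A matching saturating every guest exists, for instance Dana→A, Iris→H, Blake→C, Gabe→D, Toni→E, Finn→F, Zane→B.
By Hall's marriage theorem, this means |N(S)| ≥ |S| for every subset S, so no violating subset exists.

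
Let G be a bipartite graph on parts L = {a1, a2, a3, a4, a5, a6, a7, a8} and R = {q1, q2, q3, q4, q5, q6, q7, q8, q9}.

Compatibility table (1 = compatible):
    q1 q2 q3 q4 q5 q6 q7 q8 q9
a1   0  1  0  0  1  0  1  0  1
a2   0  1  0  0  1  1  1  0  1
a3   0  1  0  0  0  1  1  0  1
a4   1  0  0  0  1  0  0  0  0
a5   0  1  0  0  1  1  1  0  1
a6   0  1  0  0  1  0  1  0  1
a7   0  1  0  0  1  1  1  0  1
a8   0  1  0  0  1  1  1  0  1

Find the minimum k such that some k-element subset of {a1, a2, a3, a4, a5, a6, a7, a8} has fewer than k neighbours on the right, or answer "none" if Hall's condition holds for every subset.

6

Take S = {a1, a2, a3, a5, a6, a7}. Its neighbourhood is {q2, q5, q6, q7, q9}, so |N(S)| = 5 < |S| = 6.
Every subset of size less than 6 has at least as many neighbours as members, so 6 is the minimum.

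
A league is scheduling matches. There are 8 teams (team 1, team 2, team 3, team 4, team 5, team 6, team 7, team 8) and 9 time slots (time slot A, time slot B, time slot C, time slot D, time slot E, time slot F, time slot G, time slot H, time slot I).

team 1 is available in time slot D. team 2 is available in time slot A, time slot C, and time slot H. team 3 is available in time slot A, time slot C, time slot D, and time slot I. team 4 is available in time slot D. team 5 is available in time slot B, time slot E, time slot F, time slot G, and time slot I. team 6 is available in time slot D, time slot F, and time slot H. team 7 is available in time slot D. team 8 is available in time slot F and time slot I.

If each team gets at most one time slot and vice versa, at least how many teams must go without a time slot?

2

A valid assignment of size 6: team 1-time slot D, team 2-time slot A, team 3-time slot I, team 5-time slot E, team 6-time slot H, team 8-time slot F.
The set {team 1, team 4, team 7} has only 1 neighbour ({time slot D}), so by Hall's theorem at most 6 of the 8 teams can be matched.
That matches 6 of the 8, leaving 2 unmatched; no matching can do better.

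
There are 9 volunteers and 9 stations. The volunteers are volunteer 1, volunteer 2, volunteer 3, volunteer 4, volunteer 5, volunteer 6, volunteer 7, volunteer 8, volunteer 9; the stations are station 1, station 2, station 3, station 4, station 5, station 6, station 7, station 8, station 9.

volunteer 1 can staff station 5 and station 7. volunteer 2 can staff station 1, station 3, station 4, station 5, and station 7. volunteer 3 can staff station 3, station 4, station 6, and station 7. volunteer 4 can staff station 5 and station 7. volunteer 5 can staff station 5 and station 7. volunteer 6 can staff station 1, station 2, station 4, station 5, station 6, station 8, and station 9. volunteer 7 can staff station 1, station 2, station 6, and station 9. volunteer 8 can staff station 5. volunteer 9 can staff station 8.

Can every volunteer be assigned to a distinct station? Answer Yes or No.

The set {volunteer 1, volunteer 4, volunteer 5, volunteer 8} has only 2 neighbours ({station 5, station 7}), so by Hall's theorem at most 7 of the 9 volunteers can be matched.
Hence no matching covers every volunteer.

No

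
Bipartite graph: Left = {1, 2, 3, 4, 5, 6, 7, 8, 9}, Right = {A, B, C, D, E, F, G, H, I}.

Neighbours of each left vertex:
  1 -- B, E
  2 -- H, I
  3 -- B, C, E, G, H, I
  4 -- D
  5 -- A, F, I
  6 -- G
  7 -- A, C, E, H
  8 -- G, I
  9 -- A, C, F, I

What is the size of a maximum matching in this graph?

9

One maximum matching: 1-B, 2-H, 3-E, 4-D, 5-A, 6-G, 7-C, 8-I, 9-F.
This saturates every left vertex, so 9 is the maximum.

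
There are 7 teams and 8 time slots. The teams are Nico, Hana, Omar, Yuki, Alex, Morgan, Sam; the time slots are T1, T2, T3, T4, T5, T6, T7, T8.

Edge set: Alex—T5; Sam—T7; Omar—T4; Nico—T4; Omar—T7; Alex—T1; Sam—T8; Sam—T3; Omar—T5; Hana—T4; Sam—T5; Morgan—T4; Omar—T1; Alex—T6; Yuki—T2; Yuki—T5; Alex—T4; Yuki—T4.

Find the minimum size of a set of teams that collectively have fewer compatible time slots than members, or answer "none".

Take S = {Nico, Hana}. Its neighbourhood is {T4}, so |N(S)| = 1 < |S| = 2.
No single vertex violates Hall's condition since each has at least one neighbour, so 2 is the minimum.

2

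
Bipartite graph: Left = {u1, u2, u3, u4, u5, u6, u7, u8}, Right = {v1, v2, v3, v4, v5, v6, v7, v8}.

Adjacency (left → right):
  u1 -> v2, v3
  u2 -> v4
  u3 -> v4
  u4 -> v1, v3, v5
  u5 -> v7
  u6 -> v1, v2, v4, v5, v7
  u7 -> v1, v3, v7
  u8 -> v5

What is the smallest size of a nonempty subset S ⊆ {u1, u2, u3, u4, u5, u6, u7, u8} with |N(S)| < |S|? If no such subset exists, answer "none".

2

Take S = {u2, u3}. Its neighbourhood is {v4}, so |N(S)| = 1 < |S| = 2.
No single vertex violates Hall's condition since each has at least one neighbour, so 2 is the minimum.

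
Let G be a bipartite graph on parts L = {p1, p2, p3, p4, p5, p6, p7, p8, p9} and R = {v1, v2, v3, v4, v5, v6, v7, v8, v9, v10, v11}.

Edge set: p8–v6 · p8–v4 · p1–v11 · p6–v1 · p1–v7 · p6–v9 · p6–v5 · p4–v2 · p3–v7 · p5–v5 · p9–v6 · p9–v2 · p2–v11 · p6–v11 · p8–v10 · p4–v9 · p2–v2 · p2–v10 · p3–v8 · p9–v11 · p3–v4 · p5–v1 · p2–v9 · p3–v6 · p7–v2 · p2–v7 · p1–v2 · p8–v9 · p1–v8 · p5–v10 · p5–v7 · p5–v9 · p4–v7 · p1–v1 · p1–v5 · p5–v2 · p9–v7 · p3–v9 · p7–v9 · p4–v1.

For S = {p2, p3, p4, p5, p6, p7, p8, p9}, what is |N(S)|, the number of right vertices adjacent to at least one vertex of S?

The union of neighbours of {p2, p3, p4, p5, p6, p7, p8, p9} is {v1, v2, v4, v5, v6, v7, v8, v9, v10, v11}, which has 10 elements.
Since |N(S)| = 10 ≥ |S| = 8, Hall's condition holds for this subset.

10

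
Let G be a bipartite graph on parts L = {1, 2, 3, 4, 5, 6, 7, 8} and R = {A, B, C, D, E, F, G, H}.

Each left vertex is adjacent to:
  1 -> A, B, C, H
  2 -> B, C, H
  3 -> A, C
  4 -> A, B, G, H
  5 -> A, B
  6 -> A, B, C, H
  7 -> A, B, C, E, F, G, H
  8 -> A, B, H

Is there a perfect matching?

No

The set {1, 2, 3, 5, 6, 8} has only 4 neighbours ({A, B, C, H}), so by Hall's theorem at most 6 of the 8 left vertices can be matched.
Hence no matching covers every left vertex.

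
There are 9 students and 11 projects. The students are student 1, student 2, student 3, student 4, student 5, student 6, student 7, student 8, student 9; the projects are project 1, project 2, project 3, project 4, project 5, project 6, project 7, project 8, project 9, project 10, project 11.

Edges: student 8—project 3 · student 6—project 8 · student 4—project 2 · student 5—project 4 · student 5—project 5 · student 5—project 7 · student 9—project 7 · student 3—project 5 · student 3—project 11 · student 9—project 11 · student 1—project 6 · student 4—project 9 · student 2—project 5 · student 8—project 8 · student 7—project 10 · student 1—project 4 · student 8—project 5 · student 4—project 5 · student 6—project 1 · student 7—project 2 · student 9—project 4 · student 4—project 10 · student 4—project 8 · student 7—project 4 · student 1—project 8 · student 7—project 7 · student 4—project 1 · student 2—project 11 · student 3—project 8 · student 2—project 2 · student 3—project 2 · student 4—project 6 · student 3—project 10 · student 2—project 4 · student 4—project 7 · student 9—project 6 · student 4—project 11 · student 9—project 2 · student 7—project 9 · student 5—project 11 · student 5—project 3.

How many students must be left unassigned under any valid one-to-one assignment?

One maximum matching: student 1-project 4, student 2-project 5, student 3-project 10, student 4-project 9, student 5-project 3, student 6-project 1, student 7-project 2, student 8-project 8, student 9-project 7.
This saturates every student, so 9 is the maximum.
That matches 9 of the 9, leaving 0 unmatched; no matching can do better.

0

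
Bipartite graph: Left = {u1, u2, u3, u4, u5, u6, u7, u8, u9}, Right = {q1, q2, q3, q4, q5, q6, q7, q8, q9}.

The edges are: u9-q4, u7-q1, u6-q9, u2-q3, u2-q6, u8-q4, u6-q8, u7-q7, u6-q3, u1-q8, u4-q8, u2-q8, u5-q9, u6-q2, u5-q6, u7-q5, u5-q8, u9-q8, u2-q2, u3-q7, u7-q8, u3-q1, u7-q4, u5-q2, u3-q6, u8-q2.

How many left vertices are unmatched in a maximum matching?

For example, pair u1–q8, u2–q3, u3–q1, u5–q6, u6–q9, u7–q7, u8–q2, u9–q4.
The set {u1, u4} has only 1 neighbour ({q8}), so by Hall's theorem at most 8 of the 9 left vertices can be matched.
That matches 8 of the 9, leaving 1 unmatched; no matching can do better.

1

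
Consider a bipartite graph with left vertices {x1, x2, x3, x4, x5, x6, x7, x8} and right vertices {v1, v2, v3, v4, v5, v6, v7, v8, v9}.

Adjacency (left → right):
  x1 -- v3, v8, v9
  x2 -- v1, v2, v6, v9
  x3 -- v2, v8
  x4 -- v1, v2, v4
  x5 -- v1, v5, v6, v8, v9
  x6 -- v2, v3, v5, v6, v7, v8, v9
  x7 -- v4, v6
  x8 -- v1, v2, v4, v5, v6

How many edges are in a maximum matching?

8

One maximum matching: x1-v9, x2-v1, x3-v8, x4-v4, x5-v5, x6-v3, x7-v6, x8-v2.
All 8 left vertices are matched, so no larger matching exists.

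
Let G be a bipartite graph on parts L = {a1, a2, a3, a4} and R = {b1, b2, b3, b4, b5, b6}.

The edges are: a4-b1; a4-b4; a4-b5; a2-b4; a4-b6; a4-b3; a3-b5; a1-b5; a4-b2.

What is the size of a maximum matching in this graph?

3

For example, pair a1→b5, a2→b4, a4→b1.
The set {a1, a3} has only 1 neighbour ({b5}), so by Hall's theorem at most 3 of the 4 left vertices can be matched.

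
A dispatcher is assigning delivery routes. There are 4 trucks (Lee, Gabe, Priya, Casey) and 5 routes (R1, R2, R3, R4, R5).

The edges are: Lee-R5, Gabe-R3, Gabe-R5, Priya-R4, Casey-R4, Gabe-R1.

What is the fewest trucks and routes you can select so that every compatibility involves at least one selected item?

A maximum matching has 3 edges (e.g. Lee–R5, Gabe–R3, Priya–R4).
By König's theorem the minimum vertex cover has the same size. One such cover is {Lee, Gabe, R4}.

3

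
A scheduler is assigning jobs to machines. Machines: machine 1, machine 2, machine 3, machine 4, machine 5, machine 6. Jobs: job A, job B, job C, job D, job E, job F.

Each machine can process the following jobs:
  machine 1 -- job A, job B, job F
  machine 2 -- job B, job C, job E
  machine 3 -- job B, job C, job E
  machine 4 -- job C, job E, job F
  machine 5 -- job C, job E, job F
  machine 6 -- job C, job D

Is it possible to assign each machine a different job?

Yes

A valid assignment of size 6: machine 1→job A, machine 2→job C, machine 3→job B, machine 4→job E, machine 5→job F, machine 6→job D.
Every machine is matched, so this is a perfect matching.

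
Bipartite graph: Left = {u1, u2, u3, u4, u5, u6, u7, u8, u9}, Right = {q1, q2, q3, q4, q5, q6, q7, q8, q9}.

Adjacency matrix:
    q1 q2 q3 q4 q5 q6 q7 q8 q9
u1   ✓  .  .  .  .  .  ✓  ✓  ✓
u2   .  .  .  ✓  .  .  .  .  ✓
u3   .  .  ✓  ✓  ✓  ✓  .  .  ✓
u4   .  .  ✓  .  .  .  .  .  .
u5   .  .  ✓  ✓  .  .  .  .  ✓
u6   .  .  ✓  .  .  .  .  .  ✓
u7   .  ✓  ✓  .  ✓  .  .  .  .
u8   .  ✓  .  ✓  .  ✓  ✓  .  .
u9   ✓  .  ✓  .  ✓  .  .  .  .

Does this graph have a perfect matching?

The set {u2, u4, u5, u6} has only 3 neighbours ({q3, q4, q9}), so by Hall's theorem at most 8 of the 9 left vertices can be matched.
Hence no matching covers every left vertex.

No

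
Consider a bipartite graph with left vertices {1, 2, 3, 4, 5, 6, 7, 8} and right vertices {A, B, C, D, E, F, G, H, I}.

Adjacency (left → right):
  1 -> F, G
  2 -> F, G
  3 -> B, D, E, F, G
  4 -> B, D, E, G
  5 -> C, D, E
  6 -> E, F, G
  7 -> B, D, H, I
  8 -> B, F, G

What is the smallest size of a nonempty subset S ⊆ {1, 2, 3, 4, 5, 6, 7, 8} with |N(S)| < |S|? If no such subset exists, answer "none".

6

Take S = {1, 2, 3, 4, 6, 8}. Its neighbourhood is {B, D, E, F, G}, so |N(S)| = 5 < |S| = 6.
Every subset of size less than 6 has at least as many neighbours as members, so 6 is the minimum.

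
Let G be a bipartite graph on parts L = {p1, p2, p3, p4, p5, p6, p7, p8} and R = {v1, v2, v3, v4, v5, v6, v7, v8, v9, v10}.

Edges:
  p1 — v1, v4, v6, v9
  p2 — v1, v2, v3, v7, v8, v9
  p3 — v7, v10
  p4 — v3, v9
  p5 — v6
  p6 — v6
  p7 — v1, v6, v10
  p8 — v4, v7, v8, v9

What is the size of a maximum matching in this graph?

For example, pair p1–v4, p2–v2, p3–v10, p4–v3, p5–v6, p7–v1, p8–v7.
The set {p5, p6} has only 1 neighbour ({v6}), so by Hall's theorem at most 7 of the 8 left vertices can be matched.

7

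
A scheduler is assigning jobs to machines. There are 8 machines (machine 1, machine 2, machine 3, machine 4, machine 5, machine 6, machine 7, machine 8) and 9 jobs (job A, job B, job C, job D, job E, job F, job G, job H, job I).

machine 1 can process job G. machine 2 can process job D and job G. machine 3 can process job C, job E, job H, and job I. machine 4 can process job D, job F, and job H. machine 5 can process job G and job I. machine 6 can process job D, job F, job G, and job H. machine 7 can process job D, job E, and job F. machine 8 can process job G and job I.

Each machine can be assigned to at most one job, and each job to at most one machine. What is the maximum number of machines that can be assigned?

A valid assignment of size 7: machine 1-job G, machine 2-job D, machine 3-job C, machine 4-job H, machine 5-job I, machine 6-job F, machine 7-job E.
The set {machine 1, machine 5, machine 8} has only 2 neighbours ({job G, job I}), so by Hall's theorem at most 7 of the 8 machines can be matched.

7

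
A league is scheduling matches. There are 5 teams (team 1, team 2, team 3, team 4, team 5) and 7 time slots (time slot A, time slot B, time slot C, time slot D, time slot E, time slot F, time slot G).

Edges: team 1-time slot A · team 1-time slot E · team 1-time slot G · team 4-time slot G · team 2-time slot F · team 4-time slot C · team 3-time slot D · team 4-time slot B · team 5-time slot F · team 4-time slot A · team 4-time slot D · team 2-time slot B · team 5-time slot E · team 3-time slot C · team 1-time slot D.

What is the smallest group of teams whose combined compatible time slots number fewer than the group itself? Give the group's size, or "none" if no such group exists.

A matching saturating every team exists, for instance team 1→time slot G, team 2→time slot B, team 3→time slot D, team 4→time slot C, team 5→time slot F.
By Hall's marriage theorem, this means |N(S)| ≥ |S| for every subset S, so no violating subset exists.

none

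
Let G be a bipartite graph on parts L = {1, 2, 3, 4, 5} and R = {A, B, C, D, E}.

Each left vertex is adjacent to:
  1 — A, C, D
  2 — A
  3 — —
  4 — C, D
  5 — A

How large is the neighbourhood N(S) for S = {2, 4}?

3

The union of neighbours of {2, 4} is {A, C, D}, which has 3 elements.
Since |N(S)| = 3 ≥ |S| = 2, Hall's condition holds for this subset.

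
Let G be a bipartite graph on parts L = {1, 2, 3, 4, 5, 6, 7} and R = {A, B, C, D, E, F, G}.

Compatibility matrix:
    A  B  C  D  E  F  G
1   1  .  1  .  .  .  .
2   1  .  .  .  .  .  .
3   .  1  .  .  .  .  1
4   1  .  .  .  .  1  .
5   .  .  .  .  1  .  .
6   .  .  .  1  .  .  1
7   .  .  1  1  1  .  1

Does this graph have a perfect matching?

A valid assignment of size 7: 1–C, 2–A, 3–B, 4–F, 5–E, 6–G, 7–D.
All 7 left vertices are covered.

Yes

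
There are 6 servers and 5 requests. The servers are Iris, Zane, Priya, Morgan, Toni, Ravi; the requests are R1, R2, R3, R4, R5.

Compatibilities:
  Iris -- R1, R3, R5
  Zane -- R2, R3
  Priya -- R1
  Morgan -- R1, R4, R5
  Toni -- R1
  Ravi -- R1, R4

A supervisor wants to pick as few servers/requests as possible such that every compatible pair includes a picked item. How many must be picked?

A maximum matching has 5 edges (e.g. Iris–R3, Zane–R2, Priya–R1, Morgan–R5, Ravi–R4).
By König's theorem the minimum vertex cover has the same size. One such cover is {Iris, Zane, Morgan, Ravi, R1}.

5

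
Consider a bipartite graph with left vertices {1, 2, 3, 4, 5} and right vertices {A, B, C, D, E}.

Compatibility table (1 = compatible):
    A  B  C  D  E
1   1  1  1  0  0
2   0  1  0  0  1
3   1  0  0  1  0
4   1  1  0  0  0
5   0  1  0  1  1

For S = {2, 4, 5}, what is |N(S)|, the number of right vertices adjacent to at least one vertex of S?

4

The union of neighbours of {2, 4, 5} is {A, B, D, E}, which has 4 elements.
Since |N(S)| = 4 ≥ |S| = 3, Hall's condition holds for this subset.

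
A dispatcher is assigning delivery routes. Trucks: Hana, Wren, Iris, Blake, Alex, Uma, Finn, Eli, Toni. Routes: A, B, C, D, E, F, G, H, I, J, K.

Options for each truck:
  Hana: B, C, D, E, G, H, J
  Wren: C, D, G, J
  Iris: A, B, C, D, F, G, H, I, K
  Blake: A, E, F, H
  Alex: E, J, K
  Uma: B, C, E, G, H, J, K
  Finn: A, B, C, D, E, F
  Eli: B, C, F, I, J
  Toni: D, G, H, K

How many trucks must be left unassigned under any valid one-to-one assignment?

0

One maximum matching: Hana→J, Wren→C, Iris→A, Blake→F, Alex→K, Uma→H, Finn→E, Eli→B, Toni→G.
All 9 trucks are matched, so no larger matching exists.
That matches 9 of the 9, leaving 0 unmatched; no matching can do better.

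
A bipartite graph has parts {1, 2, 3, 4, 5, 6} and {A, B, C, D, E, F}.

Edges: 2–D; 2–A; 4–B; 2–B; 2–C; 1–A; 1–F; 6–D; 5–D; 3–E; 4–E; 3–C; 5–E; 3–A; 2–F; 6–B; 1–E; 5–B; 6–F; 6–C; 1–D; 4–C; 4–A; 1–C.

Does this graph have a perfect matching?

One maximum matching: 1–F, 2–D, 3–A, 4–C, 5–E, 6–B.
All 6 left vertices are covered.

Yes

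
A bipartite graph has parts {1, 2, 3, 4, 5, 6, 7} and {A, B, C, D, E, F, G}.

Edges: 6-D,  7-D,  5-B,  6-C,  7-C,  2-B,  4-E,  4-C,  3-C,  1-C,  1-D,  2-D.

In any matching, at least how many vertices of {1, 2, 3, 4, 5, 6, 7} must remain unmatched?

3

For example, pair 1–D, 2–B, 3–C, 4–E.
The set {1, 2, 3, 5, 6, 7} has only 3 neighbours ({B, C, D}), so by Hall's theorem at most 4 of the 7 left vertices can be matched.
That matches 4 of the 7, leaving 3 unmatched; no matching can do better.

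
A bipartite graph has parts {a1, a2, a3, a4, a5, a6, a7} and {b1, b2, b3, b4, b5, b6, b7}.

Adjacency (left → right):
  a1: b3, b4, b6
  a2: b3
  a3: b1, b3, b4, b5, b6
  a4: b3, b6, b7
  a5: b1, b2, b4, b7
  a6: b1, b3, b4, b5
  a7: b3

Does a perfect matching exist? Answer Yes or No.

The set {a2, a7} has only 1 neighbour ({b3}), so by Hall's theorem at most 6 of the 7 left vertices can be matched.
Hence no matching covers every left vertex.

No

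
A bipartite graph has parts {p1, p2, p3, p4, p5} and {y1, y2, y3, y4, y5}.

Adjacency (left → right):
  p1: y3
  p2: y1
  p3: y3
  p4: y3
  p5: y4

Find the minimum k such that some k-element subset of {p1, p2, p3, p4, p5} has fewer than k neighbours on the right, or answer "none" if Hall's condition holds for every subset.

Take S = {p1, p3}. Its neighbourhood is {y3}, so |N(S)| = 1 < |S| = 2.
No single vertex violates Hall's condition since each has at least one neighbour, so 2 is the minimum.

2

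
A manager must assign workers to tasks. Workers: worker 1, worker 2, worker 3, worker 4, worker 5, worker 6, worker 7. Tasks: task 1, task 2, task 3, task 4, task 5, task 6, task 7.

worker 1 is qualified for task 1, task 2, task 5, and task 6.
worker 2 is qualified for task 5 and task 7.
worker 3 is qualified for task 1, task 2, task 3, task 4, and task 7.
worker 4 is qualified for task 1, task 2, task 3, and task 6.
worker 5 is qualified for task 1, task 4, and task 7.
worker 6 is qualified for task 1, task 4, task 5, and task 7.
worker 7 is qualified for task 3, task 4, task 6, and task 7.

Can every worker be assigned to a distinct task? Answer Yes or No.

Yes

For example, pair worker 1-task 6, worker 2-task 5, worker 3-task 2, worker 4-task 3, worker 5-task 4, worker 6-task 1, worker 7-task 7.
Every worker is matched, so this is a perfect matching.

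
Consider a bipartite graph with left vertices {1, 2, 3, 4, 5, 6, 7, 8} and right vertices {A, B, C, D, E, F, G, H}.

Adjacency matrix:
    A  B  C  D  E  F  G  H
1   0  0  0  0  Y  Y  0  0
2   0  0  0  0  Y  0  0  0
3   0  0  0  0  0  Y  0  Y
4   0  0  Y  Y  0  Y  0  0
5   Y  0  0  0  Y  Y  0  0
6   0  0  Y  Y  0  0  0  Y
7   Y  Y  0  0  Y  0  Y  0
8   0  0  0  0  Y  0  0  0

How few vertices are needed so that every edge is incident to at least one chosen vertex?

7

A maximum matching has 7 edges (e.g. 1–F, 2–E, 3–H, 4–D, 5–A, 6–C, 7–B).
By König's theorem the minimum vertex cover has the same size. One such cover is {1, 3, 4, 5, 6, 7, E}.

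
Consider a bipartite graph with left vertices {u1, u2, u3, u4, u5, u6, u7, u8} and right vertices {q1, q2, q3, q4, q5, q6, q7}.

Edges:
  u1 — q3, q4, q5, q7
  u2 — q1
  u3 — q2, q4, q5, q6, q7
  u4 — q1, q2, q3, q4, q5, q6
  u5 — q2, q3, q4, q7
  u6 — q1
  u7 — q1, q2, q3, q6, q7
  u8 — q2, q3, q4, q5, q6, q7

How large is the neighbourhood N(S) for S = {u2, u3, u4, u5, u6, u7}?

7

The union of neighbours of {u2, u3, u4, u5, u6, u7} is {q1, q2, q3, q4, q5, q6, q7}, which has 7 elements.
Since |N(S)| = 7 ≥ |S| = 6, Hall's condition holds for this subset.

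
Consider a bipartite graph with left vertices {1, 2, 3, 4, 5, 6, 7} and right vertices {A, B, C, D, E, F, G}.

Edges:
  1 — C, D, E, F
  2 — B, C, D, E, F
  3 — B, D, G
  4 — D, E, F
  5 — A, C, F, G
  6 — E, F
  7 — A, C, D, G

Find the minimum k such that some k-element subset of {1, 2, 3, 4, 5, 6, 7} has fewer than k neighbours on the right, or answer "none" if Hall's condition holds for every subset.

A matching saturating every left vertex exists, for instance 1→C, 2→E, 3→B, 4→D, 5→A, 6→F, 7→G.
By Hall's marriage theorem, this means |N(S)| ≥ |S| for every subset S, so no violating subset exists.

none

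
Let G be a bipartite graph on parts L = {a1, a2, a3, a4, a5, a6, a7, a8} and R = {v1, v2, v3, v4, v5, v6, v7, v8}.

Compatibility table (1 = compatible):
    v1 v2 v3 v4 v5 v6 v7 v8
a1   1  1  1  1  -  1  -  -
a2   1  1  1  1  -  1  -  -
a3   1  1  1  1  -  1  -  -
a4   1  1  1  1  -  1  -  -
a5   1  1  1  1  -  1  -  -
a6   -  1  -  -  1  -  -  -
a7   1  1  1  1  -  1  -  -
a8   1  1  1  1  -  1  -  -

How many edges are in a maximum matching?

A valid assignment of size 6: a1–v4, a2–v1, a3–v6, a4–v2, a5–v3, a6–v5.
The set {a1, a2, a3, a4, a5, a7, a8} has only 5 neighbours ({v1, v2, v3, v4, v6}), so by Hall's theorem at most 6 of the 8 left vertices can be matched.

6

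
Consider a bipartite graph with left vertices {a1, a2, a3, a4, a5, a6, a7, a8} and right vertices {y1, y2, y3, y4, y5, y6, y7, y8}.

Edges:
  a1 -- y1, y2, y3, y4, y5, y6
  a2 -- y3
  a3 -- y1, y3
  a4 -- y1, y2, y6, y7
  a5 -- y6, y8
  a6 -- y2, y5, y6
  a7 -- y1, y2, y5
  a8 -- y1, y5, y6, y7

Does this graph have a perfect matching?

A valid assignment of size 8: a1–y4, a2–y3, a3–y1, a4–y2, a5–y8, a6–y6, a7–y5, a8–y7.
Every left vertex is matched, so this is a perfect matching.

Yes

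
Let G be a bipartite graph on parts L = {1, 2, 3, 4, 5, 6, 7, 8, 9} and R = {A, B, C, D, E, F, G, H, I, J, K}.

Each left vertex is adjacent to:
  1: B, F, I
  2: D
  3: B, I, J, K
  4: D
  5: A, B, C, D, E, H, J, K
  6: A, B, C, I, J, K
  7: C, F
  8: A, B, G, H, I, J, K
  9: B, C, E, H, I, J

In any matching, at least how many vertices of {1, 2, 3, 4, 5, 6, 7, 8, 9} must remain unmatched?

1

For example, pair 1-F, 2-D, 3-B, 5-K, 6-A, 7-C, 8-G, 9-J.
The set {2, 4} has only 1 neighbour ({D}), so by Hall's theorem at most 8 of the 9 left vertices can be matched.
That matches 8 of the 9, leaving 1 unmatched; no matching can do better.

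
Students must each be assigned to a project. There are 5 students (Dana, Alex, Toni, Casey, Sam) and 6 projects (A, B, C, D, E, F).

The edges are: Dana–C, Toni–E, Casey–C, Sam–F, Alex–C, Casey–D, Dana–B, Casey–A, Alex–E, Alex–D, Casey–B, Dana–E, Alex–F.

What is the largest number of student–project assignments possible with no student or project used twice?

One maximum matching: Dana–C, Alex–D, Toni–E, Casey–B, Sam–F.
All 5 students are matched, so no larger matching exists.

5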